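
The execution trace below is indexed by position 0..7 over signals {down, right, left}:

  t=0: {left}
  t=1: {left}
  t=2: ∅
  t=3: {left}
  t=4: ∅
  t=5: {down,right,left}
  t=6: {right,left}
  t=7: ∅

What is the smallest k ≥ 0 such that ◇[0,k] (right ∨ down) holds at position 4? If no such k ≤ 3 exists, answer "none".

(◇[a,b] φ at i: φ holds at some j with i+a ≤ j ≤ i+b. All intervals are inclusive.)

Scan j = 4,5,… for (right ∨ down):
  j=4: fails
  j=5: holds
First hit at j=5, so smallest k = 5-4 = 1.

1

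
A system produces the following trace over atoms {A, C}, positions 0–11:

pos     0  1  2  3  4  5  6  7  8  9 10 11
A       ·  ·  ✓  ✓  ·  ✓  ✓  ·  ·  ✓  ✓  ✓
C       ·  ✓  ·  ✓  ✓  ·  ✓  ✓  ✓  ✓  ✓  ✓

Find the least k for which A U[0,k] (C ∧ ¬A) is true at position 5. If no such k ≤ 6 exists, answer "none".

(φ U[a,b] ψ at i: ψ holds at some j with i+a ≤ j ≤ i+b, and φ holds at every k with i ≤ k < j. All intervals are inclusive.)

Need earliest j ≥ 5 with (C ∧ ¬A), and A at every k in [5,j-1].
  j=5: rhs fails.
  j=6: rhs fails.
  j=7: rhs holds; lhs holds on [5,6]. k = 2.

2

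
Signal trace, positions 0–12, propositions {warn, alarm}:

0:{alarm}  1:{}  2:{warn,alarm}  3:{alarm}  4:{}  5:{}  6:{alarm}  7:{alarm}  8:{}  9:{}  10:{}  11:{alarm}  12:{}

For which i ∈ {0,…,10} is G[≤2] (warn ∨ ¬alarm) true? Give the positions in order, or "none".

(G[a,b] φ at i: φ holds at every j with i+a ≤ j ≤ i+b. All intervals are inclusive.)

Evaluate at each i in [0,10]:
  i=0: ✗ (fails at j=0)
  i=1: ✗ (fails at j=3)
  i=2: ✗ (fails at j=3)
  i=3: ✗ (fails at j=3)
  i=4: ✗ (fails at j=6)
  i=5: ✗ (fails at j=6)
  i=6: ✗ (fails at j=6)
  i=7: ✗ (fails at j=7)
  i=8: ✓ (all of [8,10])
  i=9: ✗ (fails at j=11)
  i=10: ✗ (fails at j=11)

8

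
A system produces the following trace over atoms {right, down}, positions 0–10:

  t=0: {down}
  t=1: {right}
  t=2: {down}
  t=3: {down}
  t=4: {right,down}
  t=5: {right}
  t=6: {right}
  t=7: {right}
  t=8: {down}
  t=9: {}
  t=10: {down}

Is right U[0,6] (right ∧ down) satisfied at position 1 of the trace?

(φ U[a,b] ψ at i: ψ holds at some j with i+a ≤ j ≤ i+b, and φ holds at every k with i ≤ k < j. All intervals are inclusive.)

Need some j in [1,7] with (right ∧ down), and right at every k in [1,j-1].
  j=1: (right ∧ down) false.
  j=2: (right ∧ down) false.
  j=3: (right ∧ down) false.
  j=4: (right ∧ down) holds, but right fails at k=2 → not this j.
  j=5: (right ∧ down) false.
  j=6: (right ∧ down) false.
  j=7: (right ∧ down) false.
No j in the window works → until fails.

No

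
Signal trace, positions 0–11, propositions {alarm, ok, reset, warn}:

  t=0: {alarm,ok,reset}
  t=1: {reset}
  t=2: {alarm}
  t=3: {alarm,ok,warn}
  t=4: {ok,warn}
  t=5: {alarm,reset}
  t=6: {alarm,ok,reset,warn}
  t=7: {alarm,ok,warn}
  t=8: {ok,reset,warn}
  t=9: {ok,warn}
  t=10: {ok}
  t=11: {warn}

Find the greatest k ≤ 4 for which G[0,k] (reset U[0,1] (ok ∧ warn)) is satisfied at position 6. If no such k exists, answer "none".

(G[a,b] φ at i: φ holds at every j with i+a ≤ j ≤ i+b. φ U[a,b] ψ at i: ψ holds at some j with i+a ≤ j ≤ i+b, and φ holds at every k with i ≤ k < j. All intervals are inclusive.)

(reset U[0,1] (ok ∧ warn)) must hold from j=6 onward; find where it first fails.
  j=6: holds
  j=7: holds
  j=8: holds
  j=9: holds
  j=10: fails
Holds on [6,9], so largest k = 3.

3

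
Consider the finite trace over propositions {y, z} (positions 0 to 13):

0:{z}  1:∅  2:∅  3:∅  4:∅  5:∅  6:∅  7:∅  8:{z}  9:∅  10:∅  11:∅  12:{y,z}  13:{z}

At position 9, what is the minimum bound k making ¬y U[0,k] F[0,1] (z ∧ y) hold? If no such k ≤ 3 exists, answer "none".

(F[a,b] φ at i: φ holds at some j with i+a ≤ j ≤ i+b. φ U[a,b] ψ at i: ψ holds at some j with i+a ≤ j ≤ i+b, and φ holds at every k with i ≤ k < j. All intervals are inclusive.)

Need earliest j ≥ 9 with F[0,1] (z ∧ y), and ¬y at every k in [9,j-1].
  j=9: rhs fails.
  j=10: rhs fails.
  j=11: rhs holds; lhs holds on [9,10]. k = 2.

2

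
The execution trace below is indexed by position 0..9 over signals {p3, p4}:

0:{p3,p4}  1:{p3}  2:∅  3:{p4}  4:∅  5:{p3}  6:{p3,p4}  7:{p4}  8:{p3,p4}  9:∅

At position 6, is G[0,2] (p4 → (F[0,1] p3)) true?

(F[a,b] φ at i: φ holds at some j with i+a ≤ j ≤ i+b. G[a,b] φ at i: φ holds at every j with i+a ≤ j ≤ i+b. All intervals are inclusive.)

Holds

Check (p4 → (F[0,1] p3)) at every j in [6,8]:
  j=6: antecedent true; consequent holds (witness at 6) → ✓
  j=7: antecedent true; consequent holds (witness at 8) → ✓
  j=8: antecedent true; consequent holds (witness at 8) → ✓
All positions satisfy it → formula holds.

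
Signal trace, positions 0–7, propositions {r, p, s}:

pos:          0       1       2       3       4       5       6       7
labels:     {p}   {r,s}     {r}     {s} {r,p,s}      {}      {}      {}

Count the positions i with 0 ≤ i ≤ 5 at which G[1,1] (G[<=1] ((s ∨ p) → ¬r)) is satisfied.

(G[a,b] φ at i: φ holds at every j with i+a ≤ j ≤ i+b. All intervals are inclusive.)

3

Evaluate at each i in [0,5]:
  i=0: ✗ (fails at j=1)
  i=1: ✓ (all of [2,2])
  i=2: ✗ (fails at j=3)
  i=3: ✗ (fails at j=4)
  i=4: ✓ (all of [5,5])
  i=5: ✓ (all of [6,6])
Positions where it holds: {1, 4, 5} → 3.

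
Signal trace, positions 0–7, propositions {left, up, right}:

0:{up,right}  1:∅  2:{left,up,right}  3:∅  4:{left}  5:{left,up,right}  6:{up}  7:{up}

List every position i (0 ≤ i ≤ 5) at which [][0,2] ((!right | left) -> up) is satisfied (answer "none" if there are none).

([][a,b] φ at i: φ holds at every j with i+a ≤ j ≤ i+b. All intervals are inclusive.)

Evaluate at each i in [0,5]:
  i=0: ✗ (fails at j=1)
  i=1: ✗ (fails at j=1)
  i=2: ✗ (fails at j=3)
  i=3: ✗ (fails at j=3)
  i=4: ✗ (fails at j=4)
  i=5: ✓ (all of [5,7])

5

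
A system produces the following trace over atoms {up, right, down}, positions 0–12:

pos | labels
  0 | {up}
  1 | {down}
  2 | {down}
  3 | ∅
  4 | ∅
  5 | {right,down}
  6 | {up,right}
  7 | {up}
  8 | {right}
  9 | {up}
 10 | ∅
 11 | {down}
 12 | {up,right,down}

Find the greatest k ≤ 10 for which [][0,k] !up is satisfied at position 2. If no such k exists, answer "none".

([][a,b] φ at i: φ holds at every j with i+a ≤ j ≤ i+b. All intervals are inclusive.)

3

!up must hold from j=2 onward; find where it first fails.
  j=2: holds
  j=3: holds
  j=4: holds
  j=5: holds
  j=6: fails
Holds on [2,5], so largest k = 3.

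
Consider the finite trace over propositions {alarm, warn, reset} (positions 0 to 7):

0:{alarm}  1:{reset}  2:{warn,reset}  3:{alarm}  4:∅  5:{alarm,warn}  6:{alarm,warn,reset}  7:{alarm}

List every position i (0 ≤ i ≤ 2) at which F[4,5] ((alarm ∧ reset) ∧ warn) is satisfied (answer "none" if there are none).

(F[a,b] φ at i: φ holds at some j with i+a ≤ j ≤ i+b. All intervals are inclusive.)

Evaluate at each i in [0,2]:
  i=0: ✗ (none in [4,5])
  i=1: ✓ (witness j=6)
  i=2: ✓ (witness j=6)

1, 2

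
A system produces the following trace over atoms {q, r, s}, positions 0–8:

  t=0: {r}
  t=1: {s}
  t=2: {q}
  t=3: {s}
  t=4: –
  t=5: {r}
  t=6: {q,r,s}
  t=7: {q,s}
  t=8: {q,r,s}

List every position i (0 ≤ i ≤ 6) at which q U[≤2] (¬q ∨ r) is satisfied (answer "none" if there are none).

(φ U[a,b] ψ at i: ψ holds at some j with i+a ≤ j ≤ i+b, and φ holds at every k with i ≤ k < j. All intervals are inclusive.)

0, 1, 2, 3, 4, 5, 6

Evaluate at each i in [0,6]:
  i=0: ✓ (rhs at j=0)
  i=1: ✓ (rhs at j=1)
  i=2: ✓ (rhs at j=3; lhs holds on [2,2])
  i=3: ✓ (rhs at j=3)
  i=4: ✓ (rhs at j=4)
  i=5: ✓ (rhs at j=5)
  i=6: ✓ (rhs at j=6)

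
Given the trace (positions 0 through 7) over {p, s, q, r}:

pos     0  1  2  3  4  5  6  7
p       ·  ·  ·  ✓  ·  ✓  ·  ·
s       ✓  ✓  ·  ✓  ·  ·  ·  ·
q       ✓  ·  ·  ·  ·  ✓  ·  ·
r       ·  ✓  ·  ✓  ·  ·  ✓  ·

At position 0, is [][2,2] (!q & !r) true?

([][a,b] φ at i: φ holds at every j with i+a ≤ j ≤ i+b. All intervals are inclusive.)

Check (!q & !r) at every j in [2,2]:
  j=2: true
All positions satisfy it → formula holds.

True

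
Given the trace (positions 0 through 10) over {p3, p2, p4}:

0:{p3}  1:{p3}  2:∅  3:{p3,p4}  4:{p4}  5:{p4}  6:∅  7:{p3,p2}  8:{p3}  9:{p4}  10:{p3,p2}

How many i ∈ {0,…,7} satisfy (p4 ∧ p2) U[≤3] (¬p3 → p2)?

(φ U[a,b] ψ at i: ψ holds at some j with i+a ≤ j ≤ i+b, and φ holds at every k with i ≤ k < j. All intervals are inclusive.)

4

Evaluate at each i in [0,7]:
  i=0: ✓ (rhs at j=0)
  i=1: ✓ (rhs at j=1)
  i=2: ✗ (lhs fails at k=2 before rhs at j=3)
  i=3: ✓ (rhs at j=3)
  i=4: ✗ (lhs fails at k=4 before rhs at j=7)
  i=5: ✗ (lhs fails at k=5 before rhs at j=7)
  i=6: ✗ (lhs fails at k=6 before rhs at j=7)
  i=7: ✓ (rhs at j=7)
Positions where it holds: {0, 1, 3, 7} → 4.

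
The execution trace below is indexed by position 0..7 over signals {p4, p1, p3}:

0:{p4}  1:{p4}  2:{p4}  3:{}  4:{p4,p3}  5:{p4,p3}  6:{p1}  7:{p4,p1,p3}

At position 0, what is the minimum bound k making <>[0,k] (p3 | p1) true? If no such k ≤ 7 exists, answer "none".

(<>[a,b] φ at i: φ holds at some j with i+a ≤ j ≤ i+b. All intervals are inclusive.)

Scan j = 0,1,… for (p3 | p1):
  j=0: fails
  j=1: fails
  j=2: fails
  j=3: fails
  j=4: holds
First hit at j=4, so smallest k = 4-0 = 4.

4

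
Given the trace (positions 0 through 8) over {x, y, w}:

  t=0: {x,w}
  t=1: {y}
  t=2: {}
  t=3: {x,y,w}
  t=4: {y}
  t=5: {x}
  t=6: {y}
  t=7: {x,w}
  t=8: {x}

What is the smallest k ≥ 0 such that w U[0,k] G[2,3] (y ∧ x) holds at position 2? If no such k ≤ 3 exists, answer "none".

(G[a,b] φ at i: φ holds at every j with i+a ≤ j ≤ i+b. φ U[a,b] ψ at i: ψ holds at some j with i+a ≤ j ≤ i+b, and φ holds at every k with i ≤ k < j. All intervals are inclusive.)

none

Need earliest j ≥ 2 with G[2,3] (y ∧ x), and w at every k in [2,j-1].
  j=2: rhs fails.
  j=3: rhs fails.
  j=4: rhs fails.
  j=5: rhs fails.
No witness within the range → none.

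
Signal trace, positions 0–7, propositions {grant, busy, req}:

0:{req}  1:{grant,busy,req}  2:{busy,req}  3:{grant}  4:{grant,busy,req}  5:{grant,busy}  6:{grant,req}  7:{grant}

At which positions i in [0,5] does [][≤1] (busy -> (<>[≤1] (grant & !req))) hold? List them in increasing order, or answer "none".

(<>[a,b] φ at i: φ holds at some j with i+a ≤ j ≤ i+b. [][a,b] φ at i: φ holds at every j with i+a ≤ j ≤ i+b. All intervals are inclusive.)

Evaluate at each i in [0,5]:
  i=0: ✗ (fails at j=1)
  i=1: ✗ (fails at j=1)
  i=2: ✓ (all of [2,3])
  i=3: ✓ (all of [3,4])
  i=4: ✓ (all of [4,5])
  i=5: ✓ (all of [5,6])

2, 3, 4, 5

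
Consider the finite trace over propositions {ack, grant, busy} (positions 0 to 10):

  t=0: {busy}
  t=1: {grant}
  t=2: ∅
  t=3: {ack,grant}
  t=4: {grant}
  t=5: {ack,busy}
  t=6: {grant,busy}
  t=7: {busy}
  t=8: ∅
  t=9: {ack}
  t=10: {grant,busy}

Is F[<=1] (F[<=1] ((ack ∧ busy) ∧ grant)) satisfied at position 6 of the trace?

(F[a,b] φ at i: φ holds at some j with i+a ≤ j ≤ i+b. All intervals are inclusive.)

Check F[<=1] ((ack ∧ busy) ∧ grant) at each j in [6,7]:
  j=6: fails (none in [6,7])
  j=7: fails (none in [7,8])
No position in the window satisfies it → formula fails.

False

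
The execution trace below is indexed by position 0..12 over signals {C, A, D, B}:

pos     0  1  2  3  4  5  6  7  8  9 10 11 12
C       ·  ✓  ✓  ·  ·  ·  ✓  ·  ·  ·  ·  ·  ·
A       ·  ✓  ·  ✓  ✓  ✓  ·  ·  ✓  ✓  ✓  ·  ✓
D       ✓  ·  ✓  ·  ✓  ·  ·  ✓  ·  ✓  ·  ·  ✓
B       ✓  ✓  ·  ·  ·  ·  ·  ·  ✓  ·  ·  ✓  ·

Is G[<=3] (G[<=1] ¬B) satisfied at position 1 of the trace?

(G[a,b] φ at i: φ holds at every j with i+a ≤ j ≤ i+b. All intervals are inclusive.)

Does not hold

Check G[<=1] ¬B at every j in [1,4]:
  j=1: fails at 1
  j=2: holds on [2,3]
  j=3: holds on [3,4]
  j=4: holds on [4,5]
Fails at j=1 → formula fails.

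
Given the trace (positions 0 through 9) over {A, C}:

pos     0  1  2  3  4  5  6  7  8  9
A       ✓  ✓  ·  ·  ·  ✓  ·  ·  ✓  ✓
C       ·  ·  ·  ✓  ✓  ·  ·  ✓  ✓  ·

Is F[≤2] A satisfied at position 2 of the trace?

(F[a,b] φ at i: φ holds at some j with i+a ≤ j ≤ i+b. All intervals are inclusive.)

Check A at each j in [2,4]:
  j=2: false
  j=3: false
  j=4: false
No position in the window satisfies it → formula fails.

No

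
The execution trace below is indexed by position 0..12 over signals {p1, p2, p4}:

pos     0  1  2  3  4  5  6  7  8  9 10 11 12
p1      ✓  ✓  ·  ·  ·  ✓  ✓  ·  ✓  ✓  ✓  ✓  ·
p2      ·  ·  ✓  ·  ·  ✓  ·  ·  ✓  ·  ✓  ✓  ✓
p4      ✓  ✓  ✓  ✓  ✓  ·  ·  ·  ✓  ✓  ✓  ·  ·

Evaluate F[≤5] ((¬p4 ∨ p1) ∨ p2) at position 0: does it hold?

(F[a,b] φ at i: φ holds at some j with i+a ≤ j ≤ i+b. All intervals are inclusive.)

Check ((¬p4 ∨ p1) ∨ p2) at each j in [0,5]:
  j=0: true
  j=1: true
  j=2: true
  j=3: false
  j=4: false
  j=5: true
Found at j=0 → formula holds.

Yes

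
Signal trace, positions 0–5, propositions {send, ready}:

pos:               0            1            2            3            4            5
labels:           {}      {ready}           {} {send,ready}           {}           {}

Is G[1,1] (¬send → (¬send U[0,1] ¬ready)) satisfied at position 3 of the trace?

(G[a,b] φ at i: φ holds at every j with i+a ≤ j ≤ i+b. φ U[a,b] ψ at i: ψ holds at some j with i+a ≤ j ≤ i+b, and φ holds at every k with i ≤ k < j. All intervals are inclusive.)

Holds

Check (¬send → (¬send U[0,1] ¬ready)) at every j in [4,4]:
  j=4: antecedent true; consequent holds → ✓
All positions satisfy it → formula holds.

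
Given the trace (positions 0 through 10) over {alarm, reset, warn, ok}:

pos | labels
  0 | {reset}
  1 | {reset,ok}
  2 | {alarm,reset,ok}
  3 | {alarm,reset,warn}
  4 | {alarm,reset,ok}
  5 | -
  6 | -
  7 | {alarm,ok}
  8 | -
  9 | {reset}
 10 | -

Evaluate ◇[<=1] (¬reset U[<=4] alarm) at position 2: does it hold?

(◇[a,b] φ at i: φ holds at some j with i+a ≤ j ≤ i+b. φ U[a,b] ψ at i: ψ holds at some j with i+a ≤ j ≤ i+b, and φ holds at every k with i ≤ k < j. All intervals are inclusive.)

Check (¬reset U[<=4] alarm) at each j in [2,3]:
  j=2: holds
  j=3: holds
Found at j=2 → formula holds.

Yes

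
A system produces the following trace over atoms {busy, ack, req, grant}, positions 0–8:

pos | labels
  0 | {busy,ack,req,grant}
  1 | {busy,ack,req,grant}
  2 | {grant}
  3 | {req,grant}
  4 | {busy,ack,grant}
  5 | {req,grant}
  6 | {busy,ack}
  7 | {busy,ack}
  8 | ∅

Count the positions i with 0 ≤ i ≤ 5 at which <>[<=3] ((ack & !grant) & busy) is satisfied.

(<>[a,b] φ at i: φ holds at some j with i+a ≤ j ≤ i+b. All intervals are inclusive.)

3

Evaluate at each i in [0,5]:
  i=0: ✗ (none in [0,3])
  i=1: ✗ (none in [1,4])
  i=2: ✗ (none in [2,5])
  i=3: ✓ (witness j=6)
  i=4: ✓ (witness j=6)
  i=5: ✓ (witness j=6)
Positions where it holds: {3, 4, 5} → 3.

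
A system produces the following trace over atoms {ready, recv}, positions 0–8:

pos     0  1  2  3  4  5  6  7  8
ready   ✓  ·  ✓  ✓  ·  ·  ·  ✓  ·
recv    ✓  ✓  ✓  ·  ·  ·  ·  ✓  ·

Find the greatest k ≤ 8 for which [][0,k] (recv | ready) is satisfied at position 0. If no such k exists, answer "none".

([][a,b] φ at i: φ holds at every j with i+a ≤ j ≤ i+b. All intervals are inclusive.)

(recv | ready) must hold from j=0 onward; find where it first fails.
  j=0: holds
  j=1: holds
  j=2: holds
  j=3: holds
  j=4: fails
Holds on [0,3], so largest k = 3.

3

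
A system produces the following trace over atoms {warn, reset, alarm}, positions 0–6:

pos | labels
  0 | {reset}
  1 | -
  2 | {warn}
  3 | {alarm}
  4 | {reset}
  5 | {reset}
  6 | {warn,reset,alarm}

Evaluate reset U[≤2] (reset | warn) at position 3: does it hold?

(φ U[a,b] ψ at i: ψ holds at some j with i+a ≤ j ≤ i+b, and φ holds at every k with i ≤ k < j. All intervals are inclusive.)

False

Need some j in [3,5] with (reset | warn), and reset at every k in [3,j-1].
  j=3: (reset | warn) false.
  j=4: (reset | warn) holds, but reset fails at k=3 → not this j.
  j=5: (reset | warn) holds, but reset fails at k=3 → not this j.
No j in the window works → until fails.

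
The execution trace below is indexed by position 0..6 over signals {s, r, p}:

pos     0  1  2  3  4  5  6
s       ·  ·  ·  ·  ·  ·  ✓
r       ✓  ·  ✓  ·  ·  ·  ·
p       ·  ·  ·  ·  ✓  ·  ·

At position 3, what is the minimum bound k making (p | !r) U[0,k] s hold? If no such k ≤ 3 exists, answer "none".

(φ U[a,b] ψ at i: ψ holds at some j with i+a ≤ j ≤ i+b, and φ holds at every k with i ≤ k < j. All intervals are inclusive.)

3

Need earliest j ≥ 3 with s, and (p | !r) at every k in [3,j-1].
  j=3: rhs fails.
  j=4: rhs fails.
  j=5: rhs fails.
  j=6: rhs holds; lhs holds on [3,5]. k = 3.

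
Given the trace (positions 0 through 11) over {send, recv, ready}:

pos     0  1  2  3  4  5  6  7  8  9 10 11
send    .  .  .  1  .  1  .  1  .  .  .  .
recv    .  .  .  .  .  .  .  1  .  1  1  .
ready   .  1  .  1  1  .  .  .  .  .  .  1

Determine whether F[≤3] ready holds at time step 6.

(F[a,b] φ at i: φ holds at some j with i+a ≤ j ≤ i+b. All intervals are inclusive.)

Check ready at each j in [6,9]:
  j=6: false
  j=7: false
  j=8: false
  j=9: false
No position in the window satisfies it → formula fails.

No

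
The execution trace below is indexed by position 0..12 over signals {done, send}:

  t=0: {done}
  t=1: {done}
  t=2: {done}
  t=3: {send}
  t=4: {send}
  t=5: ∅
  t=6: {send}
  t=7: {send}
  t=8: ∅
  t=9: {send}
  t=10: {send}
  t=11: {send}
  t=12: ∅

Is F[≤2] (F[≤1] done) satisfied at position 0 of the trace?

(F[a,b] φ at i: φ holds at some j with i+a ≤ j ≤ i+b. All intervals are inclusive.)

Holds

Check F[≤1] done at each j in [0,2]:
  j=0: holds (witness at 0)
  j=1: holds (witness at 1)
  j=2: holds (witness at 2)
Found at j=0 → formula holds.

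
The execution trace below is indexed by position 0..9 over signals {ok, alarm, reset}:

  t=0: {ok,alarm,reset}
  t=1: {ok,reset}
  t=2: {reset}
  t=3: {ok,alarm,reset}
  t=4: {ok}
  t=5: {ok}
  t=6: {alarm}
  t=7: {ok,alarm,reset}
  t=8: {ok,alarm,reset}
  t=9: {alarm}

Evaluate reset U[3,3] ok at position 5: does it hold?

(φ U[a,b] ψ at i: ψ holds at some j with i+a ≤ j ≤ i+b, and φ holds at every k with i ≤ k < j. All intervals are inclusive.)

Need some j in [8,8] with ok, and reset at every k in [5,j-1].
  j=8: ok holds, but reset fails at k=5 → not this j.
No j in the window works → until fails.

False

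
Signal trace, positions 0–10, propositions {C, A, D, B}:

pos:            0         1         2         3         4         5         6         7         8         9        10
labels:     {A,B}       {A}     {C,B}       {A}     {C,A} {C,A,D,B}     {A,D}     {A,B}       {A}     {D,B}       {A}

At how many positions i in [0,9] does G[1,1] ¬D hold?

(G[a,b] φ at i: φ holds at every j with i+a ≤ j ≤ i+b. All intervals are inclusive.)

Evaluate at each i in [0,9]:
  i=0: ✓ (all of [1,1])
  i=1: ✓ (all of [2,2])
  i=2: ✓ (all of [3,3])
  i=3: ✓ (all of [4,4])
  i=4: ✗ (fails at j=5)
  i=5: ✗ (fails at j=6)
  i=6: ✓ (all of [7,7])
  i=7: ✓ (all of [8,8])
  i=8: ✗ (fails at j=9)
  i=9: ✓ (all of [10,10])
Positions where it holds: {0, 1, 2, 3, 6, 7, 9} → 7.

7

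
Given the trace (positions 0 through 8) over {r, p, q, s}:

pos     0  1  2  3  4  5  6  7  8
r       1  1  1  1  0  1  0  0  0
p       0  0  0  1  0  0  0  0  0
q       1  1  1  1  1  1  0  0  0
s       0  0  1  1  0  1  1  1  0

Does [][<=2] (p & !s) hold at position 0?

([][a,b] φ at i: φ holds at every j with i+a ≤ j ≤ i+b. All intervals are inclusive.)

Check (p & !s) at every j in [0,2]:
  j=0: false
  j=1: false
  j=2: false
Fails at j=0 → formula fails.

False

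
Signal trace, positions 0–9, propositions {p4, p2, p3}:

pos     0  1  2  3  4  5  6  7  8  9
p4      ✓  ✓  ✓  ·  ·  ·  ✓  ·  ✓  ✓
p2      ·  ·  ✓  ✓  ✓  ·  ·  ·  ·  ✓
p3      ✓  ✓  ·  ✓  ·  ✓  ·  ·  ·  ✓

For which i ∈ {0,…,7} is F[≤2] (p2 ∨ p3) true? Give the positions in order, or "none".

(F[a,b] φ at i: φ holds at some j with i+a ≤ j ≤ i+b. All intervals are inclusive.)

0, 1, 2, 3, 4, 5, 7

Evaluate at each i in [0,7]:
  i=0: ✓ (witness j=0)
  i=1: ✓ (witness j=1)
  i=2: ✓ (witness j=2)
  i=3: ✓ (witness j=3)
  i=4: ✓ (witness j=4)
  i=5: ✓ (witness j=5)
  i=6: ✗ (none in [6,8])
  i=7: ✓ (witness j=9)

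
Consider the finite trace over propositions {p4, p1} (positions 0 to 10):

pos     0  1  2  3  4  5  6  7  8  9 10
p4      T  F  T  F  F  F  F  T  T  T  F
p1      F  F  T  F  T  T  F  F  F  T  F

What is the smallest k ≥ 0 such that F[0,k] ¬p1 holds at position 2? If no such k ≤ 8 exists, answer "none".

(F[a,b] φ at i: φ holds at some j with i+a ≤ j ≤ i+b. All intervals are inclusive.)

Scan j = 2,3,… for ¬p1:
  j=2: fails
  j=3: holds
First hit at j=3, so smallest k = 3-2 = 1.

1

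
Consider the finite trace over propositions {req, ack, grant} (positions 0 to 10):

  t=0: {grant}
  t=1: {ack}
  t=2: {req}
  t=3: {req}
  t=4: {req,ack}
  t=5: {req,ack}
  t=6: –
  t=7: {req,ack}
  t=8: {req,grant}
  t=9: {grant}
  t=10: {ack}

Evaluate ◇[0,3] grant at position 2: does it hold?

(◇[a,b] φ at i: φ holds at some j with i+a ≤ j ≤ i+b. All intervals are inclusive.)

Does not hold

Check grant at each j in [2,5]:
  j=2: false
  j=3: false
  j=4: false
  j=5: false
No position in the window satisfies it → formula fails.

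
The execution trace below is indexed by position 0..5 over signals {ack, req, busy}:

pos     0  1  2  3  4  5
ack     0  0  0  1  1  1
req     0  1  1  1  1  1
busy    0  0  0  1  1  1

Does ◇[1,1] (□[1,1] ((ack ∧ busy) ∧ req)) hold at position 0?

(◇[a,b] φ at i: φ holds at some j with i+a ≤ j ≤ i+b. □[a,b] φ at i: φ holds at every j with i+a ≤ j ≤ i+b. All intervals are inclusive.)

Check □[1,1] ((ack ∧ busy) ∧ req) at each j in [1,1]:
  j=1: fails at 2
No position in the window satisfies it → formula fails.

No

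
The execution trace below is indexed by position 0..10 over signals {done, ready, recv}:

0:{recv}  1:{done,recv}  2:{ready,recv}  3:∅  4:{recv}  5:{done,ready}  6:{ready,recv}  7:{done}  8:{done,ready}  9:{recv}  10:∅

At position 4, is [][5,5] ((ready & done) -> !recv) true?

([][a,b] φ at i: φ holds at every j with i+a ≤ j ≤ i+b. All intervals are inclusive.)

Yes

Check ((ready & done) -> !recv) at every j in [9,9]:
  j=9: antecedent false → ✓
All positions satisfy it → formula holds.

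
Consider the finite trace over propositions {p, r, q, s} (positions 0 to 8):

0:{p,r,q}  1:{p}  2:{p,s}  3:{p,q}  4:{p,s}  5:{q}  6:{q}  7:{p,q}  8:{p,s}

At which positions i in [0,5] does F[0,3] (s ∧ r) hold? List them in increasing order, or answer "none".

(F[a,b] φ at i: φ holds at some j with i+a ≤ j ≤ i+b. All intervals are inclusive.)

none

Evaluate at each i in [0,5]:
  i=0: ✗ (none in [0,3])
  i=1: ✗ (none in [1,4])
  i=2: ✗ (none in [2,5])
  i=3: ✗ (none in [3,6])
  i=4: ✗ (none in [4,7])
  i=5: ✗ (none in [5,8])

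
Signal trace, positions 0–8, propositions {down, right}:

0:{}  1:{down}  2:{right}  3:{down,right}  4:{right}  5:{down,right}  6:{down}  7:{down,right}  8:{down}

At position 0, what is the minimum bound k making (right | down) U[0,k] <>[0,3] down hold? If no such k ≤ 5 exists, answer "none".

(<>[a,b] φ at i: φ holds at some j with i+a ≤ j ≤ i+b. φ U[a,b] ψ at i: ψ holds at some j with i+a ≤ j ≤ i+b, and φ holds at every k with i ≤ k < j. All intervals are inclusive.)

Need earliest j ≥ 0 with <>[0,3] down, and (right | down) at every k in [0,j-1].
  j=0: rhs holds (empty prefix). k = 0.

0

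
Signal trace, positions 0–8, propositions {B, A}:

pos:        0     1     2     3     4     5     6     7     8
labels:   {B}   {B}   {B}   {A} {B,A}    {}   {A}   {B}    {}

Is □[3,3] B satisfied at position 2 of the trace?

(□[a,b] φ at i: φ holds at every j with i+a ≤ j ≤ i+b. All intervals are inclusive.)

False

Check B at every j in [5,5]:
  j=5: false
Fails at j=5 → formula fails.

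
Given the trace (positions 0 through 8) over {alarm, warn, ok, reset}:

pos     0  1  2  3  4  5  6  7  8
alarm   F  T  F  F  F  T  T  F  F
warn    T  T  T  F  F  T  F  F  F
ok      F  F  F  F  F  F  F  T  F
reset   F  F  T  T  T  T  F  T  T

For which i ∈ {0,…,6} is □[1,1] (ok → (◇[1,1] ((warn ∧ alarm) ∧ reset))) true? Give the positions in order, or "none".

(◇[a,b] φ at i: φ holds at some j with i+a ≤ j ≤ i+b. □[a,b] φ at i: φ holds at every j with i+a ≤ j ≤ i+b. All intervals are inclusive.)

0, 1, 2, 3, 4, 5

Evaluate at each i in [0,6]:
  i=0: ✓ (all of [1,1])
  i=1: ✓ (all of [2,2])
  i=2: ✓ (all of [3,3])
  i=3: ✓ (all of [4,4])
  i=4: ✓ (all of [5,5])
  i=5: ✓ (all of [6,6])
  i=6: ✗ (fails at j=7)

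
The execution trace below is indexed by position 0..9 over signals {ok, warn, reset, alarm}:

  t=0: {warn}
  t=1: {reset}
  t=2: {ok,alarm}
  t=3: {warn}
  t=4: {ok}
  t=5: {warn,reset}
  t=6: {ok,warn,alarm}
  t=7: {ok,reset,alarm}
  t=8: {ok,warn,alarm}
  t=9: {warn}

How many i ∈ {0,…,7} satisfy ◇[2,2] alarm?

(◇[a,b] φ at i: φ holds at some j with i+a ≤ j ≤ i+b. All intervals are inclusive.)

Evaluate at each i in [0,7]:
  i=0: ✓ (witness j=2)
  i=1: ✗ (none in [3,3])
  i=2: ✗ (none in [4,4])
  i=3: ✗ (none in [5,5])
  i=4: ✓ (witness j=6)
  i=5: ✓ (witness j=7)
  i=6: ✓ (witness j=8)
  i=7: ✗ (none in [9,9])
Positions where it holds: {0, 4, 5, 6} → 4.

4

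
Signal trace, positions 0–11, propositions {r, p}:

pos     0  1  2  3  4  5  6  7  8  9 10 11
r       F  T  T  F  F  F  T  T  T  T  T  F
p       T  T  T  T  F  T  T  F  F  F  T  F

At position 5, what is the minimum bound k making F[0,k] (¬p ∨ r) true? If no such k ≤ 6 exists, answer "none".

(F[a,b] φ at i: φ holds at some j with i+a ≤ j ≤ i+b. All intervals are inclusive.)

Scan j = 5,6,… for (¬p ∨ r):
  j=5: fails
  j=6: holds
First hit at j=6, so smallest k = 6-5 = 1.

1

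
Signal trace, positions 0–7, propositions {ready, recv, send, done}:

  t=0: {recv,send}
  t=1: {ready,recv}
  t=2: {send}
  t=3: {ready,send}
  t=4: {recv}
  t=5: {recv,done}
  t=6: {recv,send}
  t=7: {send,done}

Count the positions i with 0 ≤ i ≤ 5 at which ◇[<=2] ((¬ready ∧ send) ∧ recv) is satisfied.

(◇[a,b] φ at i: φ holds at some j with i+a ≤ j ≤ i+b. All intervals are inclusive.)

3

Evaluate at each i in [0,5]:
  i=0: ✓ (witness j=0)
  i=1: ✗ (none in [1,3])
  i=2: ✗ (none in [2,4])
  i=3: ✗ (none in [3,5])
  i=4: ✓ (witness j=6)
  i=5: ✓ (witness j=6)
Positions where it holds: {0, 4, 5} → 3.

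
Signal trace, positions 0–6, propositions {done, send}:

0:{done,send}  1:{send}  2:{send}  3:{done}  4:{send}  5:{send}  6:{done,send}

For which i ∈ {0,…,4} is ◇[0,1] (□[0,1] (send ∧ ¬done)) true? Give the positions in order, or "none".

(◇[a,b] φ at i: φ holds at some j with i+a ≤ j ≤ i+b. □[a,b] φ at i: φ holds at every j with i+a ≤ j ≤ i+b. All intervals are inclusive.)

0, 1, 3, 4

Evaluate at each i in [0,4]:
  i=0: ✓ (witness j=1)
  i=1: ✓ (witness j=1)
  i=2: ✗ (none in [2,3])
  i=3: ✓ (witness j=4)
  i=4: ✓ (witness j=4)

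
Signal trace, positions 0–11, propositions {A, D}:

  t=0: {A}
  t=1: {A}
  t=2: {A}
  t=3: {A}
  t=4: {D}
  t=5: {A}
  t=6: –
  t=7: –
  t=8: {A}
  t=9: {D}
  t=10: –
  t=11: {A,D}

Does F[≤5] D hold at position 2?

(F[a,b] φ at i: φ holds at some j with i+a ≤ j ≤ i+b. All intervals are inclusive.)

Check D at each j in [2,7]:
  j=2: false
  j=3: false
  j=4: true
  j=5: false
  j=6: false
  j=7: false
Found at j=4 → formula holds.

Holds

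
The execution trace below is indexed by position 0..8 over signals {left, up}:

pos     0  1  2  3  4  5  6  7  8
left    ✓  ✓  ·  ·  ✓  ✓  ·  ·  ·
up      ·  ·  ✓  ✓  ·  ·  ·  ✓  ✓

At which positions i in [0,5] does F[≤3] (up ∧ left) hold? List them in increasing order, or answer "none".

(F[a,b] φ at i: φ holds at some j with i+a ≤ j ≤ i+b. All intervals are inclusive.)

Evaluate at each i in [0,5]:
  i=0: ✗ (none in [0,3])
  i=1: ✗ (none in [1,4])
  i=2: ✗ (none in [2,5])
  i=3: ✗ (none in [3,6])
  i=4: ✗ (none in [4,7])
  i=5: ✗ (none in [5,8])

none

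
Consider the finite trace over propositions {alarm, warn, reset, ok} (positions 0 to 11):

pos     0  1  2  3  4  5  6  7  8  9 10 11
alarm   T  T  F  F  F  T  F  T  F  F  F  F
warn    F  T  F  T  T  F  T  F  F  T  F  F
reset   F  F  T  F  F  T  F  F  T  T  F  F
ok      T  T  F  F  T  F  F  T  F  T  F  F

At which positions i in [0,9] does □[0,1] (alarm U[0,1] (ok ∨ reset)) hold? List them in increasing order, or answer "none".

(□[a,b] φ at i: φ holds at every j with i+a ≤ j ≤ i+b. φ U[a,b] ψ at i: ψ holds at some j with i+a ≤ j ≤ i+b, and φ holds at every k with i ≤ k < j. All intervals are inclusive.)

Evaluate at each i in [0,9]:
  i=0: ✓ (all of [0,1])
  i=1: ✓ (all of [1,2])
  i=2: ✗ (fails at j=3)
  i=3: ✗ (fails at j=3)
  i=4: ✓ (all of [4,5])
  i=5: ✗ (fails at j=6)
  i=6: ✗ (fails at j=6)
  i=7: ✓ (all of [7,8])
  i=8: ✓ (all of [8,9])
  i=9: ✗ (fails at j=10)

0, 1, 4, 7, 8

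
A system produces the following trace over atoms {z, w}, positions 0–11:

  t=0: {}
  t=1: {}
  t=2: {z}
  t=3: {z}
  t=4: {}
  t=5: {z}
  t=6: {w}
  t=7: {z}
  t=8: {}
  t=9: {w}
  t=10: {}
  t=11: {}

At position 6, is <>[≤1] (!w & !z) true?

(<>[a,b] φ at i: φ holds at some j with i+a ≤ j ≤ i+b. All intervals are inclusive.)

No

Check (!w & !z) at each j in [6,7]:
  j=6: false
  j=7: false
No position in the window satisfies it → formula fails.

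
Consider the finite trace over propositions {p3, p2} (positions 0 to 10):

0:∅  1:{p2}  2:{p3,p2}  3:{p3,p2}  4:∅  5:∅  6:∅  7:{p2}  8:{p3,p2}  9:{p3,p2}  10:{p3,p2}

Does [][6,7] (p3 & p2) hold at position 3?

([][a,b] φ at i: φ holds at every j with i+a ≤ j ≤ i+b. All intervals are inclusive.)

Check (p3 & p2) at every j in [9,10]:
  j=9: true
  j=10: true
All positions satisfy it → formula holds.

Yes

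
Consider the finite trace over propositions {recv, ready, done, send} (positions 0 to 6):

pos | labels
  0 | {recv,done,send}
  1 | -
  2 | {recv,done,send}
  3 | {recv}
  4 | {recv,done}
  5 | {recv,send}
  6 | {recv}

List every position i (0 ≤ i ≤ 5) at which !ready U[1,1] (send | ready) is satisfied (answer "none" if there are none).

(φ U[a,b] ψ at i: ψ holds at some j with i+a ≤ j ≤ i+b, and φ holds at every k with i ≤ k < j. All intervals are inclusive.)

1, 4

Evaluate at each i in [0,5]:
  i=0: ✗ (no rhs in [1,1])
  i=1: ✓ (rhs at j=2; lhs holds on [1,1])
  i=2: ✗ (no rhs in [3,3])
  i=3: ✗ (no rhs in [4,4])
  i=4: ✓ (rhs at j=5; lhs holds on [4,4])
  i=5: ✗ (no rhs in [6,6])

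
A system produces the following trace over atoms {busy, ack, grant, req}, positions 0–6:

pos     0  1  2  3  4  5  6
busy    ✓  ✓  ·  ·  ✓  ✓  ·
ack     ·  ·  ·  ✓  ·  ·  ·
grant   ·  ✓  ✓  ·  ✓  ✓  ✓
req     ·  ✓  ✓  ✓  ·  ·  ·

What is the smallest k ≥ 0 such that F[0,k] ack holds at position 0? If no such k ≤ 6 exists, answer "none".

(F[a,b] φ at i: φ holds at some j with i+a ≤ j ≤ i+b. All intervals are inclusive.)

3

Scan j = 0,1,… for ack:
  j=0: fails
  j=1: fails
  j=2: fails
  j=3: holds
First hit at j=3, so smallest k = 3-0 = 3.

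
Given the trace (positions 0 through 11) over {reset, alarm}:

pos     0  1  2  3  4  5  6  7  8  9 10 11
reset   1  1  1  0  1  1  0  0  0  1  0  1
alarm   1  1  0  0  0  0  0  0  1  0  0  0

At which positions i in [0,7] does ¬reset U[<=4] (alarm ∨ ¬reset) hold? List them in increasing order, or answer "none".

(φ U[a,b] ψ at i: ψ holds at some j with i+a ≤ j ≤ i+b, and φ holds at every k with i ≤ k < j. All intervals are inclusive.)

0, 1, 3, 6, 7

Evaluate at each i in [0,7]:
  i=0: ✓ (rhs at j=0)
  i=1: ✓ (rhs at j=1)
  i=2: ✗ (lhs fails at k=2 before rhs at j=3)
  i=3: ✓ (rhs at j=3)
  i=4: ✗ (lhs fails at k=4 before rhs at j=6)
  i=5: ✗ (lhs fails at k=5 before rhs at j=6)
  i=6: ✓ (rhs at j=6)
  i=7: ✓ (rhs at j=7)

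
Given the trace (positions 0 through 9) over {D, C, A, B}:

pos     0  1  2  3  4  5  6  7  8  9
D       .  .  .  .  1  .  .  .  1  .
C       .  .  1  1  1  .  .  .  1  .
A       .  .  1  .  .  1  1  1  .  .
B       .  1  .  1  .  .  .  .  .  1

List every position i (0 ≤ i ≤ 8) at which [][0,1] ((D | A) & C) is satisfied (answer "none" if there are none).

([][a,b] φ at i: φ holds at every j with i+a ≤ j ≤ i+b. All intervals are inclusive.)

Evaluate at each i in [0,8]:
  i=0: ✗ (fails at j=0)
  i=1: ✗ (fails at j=1)
  i=2: ✗ (fails at j=3)
  i=3: ✗ (fails at j=3)
  i=4: ✗ (fails at j=5)
  i=5: ✗ (fails at j=5)
  i=6: ✗ (fails at j=6)
  i=7: ✗ (fails at j=7)
  i=8: ✗ (fails at j=9)

none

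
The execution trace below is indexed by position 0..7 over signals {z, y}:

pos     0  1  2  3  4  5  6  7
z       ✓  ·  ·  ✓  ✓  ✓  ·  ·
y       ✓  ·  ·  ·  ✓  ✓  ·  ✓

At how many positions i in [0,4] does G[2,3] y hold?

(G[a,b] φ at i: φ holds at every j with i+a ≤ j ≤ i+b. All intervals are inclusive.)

Evaluate at each i in [0,4]:
  i=0: ✗ (fails at j=2)
  i=1: ✗ (fails at j=3)
  i=2: ✓ (all of [4,5])
  i=3: ✗ (fails at j=6)
  i=4: ✗ (fails at j=6)
Positions where it holds: {2} → 1.

1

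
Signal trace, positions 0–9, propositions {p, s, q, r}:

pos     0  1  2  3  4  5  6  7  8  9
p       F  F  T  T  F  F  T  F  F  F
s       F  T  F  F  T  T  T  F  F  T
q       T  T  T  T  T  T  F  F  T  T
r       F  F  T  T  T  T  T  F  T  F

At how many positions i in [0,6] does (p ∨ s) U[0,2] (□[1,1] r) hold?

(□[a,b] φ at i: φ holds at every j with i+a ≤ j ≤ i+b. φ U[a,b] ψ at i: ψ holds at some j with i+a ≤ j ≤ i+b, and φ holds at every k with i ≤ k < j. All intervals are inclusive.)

Evaluate at each i in [0,6]:
  i=0: ✗ (lhs fails at k=0 before rhs at j=1)
  i=1: ✓ (rhs at j=1)
  i=2: ✓ (rhs at j=2)
  i=3: ✓ (rhs at j=3)
  i=4: ✓ (rhs at j=4)
  i=5: ✓ (rhs at j=5)
  i=6: ✓ (rhs at j=7; lhs holds on [6,6])
Positions where it holds: {1, 2, 3, 4, 5, 6} → 6.

6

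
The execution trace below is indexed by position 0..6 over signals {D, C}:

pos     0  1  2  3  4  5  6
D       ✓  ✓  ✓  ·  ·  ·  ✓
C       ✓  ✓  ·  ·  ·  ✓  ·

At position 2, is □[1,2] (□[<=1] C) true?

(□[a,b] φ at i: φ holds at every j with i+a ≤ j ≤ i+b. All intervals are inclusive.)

Does not hold

Check □[<=1] C at every j in [3,4]:
  j=3: fails at 3
  j=4: fails at 4
Fails at j=3 → formula fails.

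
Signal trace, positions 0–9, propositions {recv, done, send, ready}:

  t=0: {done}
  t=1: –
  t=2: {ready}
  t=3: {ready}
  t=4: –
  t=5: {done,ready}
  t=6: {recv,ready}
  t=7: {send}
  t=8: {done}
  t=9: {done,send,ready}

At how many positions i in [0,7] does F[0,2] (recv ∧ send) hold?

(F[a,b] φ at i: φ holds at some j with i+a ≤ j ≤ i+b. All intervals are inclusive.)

0

Evaluate at each i in [0,7]:
  i=0: ✗ (none in [0,2])
  i=1: ✗ (none in [1,3])
  i=2: ✗ (none in [2,4])
  i=3: ✗ (none in [3,5])
  i=4: ✗ (none in [4,6])
  i=5: ✗ (none in [5,7])
  i=6: ✗ (none in [6,8])
  i=7: ✗ (none in [7,9])
Positions where it holds: {} → 0.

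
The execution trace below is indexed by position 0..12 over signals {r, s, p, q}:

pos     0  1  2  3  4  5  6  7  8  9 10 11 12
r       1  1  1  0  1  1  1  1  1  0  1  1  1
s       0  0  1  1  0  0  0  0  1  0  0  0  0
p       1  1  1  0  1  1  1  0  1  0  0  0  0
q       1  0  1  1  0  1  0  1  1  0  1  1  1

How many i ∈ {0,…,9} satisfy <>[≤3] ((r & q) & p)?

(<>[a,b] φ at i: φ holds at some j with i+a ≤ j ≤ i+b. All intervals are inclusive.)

9

Evaluate at each i in [0,9]:
  i=0: ✓ (witness j=0)
  i=1: ✓ (witness j=2)
  i=2: ✓ (witness j=2)
  i=3: ✓ (witness j=5)
  i=4: ✓ (witness j=5)
  i=5: ✓ (witness j=5)
  i=6: ✓ (witness j=8)
  i=7: ✓ (witness j=8)
  i=8: ✓ (witness j=8)
  i=9: ✗ (none in [9,12])
Positions where it holds: {0, 1, 2, 3, 4, 5, 6, 7, 8} → 9.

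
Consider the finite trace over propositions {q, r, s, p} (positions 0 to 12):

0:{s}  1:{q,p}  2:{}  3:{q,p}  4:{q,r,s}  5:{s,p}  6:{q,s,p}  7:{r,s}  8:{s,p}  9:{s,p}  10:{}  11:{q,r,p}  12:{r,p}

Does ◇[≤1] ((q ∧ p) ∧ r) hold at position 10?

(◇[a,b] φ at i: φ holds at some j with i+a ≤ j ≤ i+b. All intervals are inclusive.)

Check ((q ∧ p) ∧ r) at each j in [10,11]:
  j=10: false
  j=11: true
Found at j=11 → formula holds.

Yes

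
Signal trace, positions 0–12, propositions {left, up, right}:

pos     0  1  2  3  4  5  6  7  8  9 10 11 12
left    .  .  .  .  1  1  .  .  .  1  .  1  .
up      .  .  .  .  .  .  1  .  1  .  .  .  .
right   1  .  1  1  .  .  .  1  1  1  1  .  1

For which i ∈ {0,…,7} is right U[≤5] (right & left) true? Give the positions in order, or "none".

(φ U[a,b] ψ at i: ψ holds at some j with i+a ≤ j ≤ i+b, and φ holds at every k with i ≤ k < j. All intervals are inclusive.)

7

Evaluate at each i in [0,7]:
  i=0: ✗ (no rhs in [0,5])
  i=1: ✗ (no rhs in [1,6])
  i=2: ✗ (no rhs in [2,7])
  i=3: ✗ (no rhs in [3,8])
  i=4: ✗ (lhs fails at k=4 before rhs at j=9)
  i=5: ✗ (lhs fails at k=5 before rhs at j=9)
  i=6: ✗ (lhs fails at k=6 before rhs at j=9)
  i=7: ✓ (rhs at j=9; lhs holds on [7,8])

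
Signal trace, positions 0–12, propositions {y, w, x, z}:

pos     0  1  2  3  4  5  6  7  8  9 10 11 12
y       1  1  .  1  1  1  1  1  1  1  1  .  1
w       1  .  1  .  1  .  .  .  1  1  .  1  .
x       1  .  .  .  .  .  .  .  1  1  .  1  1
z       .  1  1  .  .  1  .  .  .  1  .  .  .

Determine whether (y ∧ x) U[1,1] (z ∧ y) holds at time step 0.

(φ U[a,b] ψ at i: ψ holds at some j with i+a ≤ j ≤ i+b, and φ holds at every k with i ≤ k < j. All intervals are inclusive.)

Need some j in [1,1] with (z ∧ y), and (y ∧ x) at every k in [0,j-1].
  j=1: (z ∧ y) holds; (y ∧ x) holds at every k in [0,0] → satisfied.

Yes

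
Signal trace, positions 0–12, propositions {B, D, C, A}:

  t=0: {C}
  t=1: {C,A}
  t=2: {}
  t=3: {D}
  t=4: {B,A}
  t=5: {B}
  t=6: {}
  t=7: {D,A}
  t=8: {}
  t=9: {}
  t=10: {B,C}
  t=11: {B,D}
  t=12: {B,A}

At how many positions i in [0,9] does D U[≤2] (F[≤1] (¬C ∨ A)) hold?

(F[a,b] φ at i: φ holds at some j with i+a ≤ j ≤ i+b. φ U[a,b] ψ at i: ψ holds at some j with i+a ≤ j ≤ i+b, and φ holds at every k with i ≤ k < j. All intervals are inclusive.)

Evaluate at each i in [0,9]:
  i=0: ✓ (rhs at j=0)
  i=1: ✓ (rhs at j=1)
  i=2: ✓ (rhs at j=2)
  i=3: ✓ (rhs at j=3)
  i=4: ✓ (rhs at j=4)
  i=5: ✓ (rhs at j=5)
  i=6: ✓ (rhs at j=6)
  i=7: ✓ (rhs at j=7)
  i=8: ✓ (rhs at j=8)
  i=9: ✓ (rhs at j=9)
Positions where it holds: {0, 1, 2, 3, 4, 5, 6, 7, 8, 9} → 10.

10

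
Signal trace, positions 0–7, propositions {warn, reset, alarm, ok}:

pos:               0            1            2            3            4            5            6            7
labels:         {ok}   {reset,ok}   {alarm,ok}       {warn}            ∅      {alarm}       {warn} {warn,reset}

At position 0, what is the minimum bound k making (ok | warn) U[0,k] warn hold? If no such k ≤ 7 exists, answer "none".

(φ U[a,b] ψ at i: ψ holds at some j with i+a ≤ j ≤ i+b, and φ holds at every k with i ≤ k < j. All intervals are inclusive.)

3

Need earliest j ≥ 0 with warn, and (ok | warn) at every k in [0,j-1].
  j=0: rhs fails.
  j=1: rhs fails.
  j=2: rhs fails.
  j=3: rhs holds; lhs holds on [0,2]. k = 3.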